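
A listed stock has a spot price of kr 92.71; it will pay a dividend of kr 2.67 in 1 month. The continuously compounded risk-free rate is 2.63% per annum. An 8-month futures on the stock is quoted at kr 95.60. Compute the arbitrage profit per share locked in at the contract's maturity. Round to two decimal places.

kr 3.96 per share

PV(dividends) I = 2.67·e^(−0.0263·1/12) = 2.6642
Fair futures F* = (S − I)·e^(rT) = (92.71 − 2.6642)·e^0.017533 = 90.0458 × 1.017688 = 91.6385
Market kr 95.60 > fair 91.6385: forward overpriced → cash-and-carry (borrow at r, buy the stock and collect the dividends, short the forward).
Profit at T = |F_mkt − F*| = |95.60 − 91.6385| = kr 3.96 per share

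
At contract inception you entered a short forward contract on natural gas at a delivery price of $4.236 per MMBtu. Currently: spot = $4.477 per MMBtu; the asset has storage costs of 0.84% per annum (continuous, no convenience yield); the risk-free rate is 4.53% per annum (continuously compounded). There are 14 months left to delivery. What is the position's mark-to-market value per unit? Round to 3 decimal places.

Current fair forward for the remaining 14 months: F = S·e^((r + u)·T), (r + u) = 0.0453 + 0.0084 = 0.0537
F = 4.477 · e^(0.0537 × 14/12) = 4.477 × 1.064654 = 4.7665
Value of long forward = (F − K)·e^(−rT) = (4.7665 − 4.236) · e^(−0.0453·14/12)
= 0.5305 × 0.948522 = 0.503
Short position value = −(long value) = -$0.503

-$0.503 per MMBtu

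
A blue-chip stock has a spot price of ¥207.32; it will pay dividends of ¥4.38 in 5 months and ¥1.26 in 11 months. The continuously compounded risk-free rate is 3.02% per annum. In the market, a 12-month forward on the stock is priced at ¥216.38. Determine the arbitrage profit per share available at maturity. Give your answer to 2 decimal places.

PV(dividends) I = 4.38·e^(−0.0302·5/12) + 1.26·e^(−0.0302·11/12) = 5.5508
Fair forward F* = (S − I)·e^(rT) = (207.32 − 5.5508)·e^0.030200 = 201.7692 × 1.030661 = 207.9556
Market ¥216.38 > fair 207.9556: forward overpriced → cash-and-carry (borrow at r, buy the stock and collect the dividends, short the forward).
Profit at T = |F_mkt − F*| = |216.38 − 207.9556| = ¥8.42 per share

¥8.42 per share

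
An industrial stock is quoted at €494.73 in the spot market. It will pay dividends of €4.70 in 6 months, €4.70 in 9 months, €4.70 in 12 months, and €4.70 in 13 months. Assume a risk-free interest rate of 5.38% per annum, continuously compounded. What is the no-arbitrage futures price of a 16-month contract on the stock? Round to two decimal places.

€512.21

PV(dividends) I = 4.70·e^(−0.0538·6/12) + 4.70·e^(−0.0538·9/12) + 4.70·e^(−0.0538·12/12) + 4.70·e^(−0.0538·13/12)
I = 4.5753 + 4.5141 + 4.4538 + 4.4339 = 17.9771
F = (S − I)·e^(rT) = (494.73 − 17.9771) · e^(0.0538·16/12)
= 476.7529 · e^0.071733 = 476.7529 × 1.074368 = €512.21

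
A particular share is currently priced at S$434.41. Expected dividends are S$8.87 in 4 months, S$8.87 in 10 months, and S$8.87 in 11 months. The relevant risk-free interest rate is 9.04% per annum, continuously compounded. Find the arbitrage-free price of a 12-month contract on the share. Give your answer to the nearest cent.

PV(dividends) I = 8.87·e^(−0.0904·4/12) + 8.87·e^(−0.0904·10/12) + 8.87·e^(−0.0904·11/12)
I = 8.6067 + 8.2263 + 8.1646 = 24.9976
F = (S − I)·e^(rT) = (434.41 − 24.9976) · e^(0.0904·12/12)
= 409.4124 · e^0.090400 = 409.4124 × 1.094612 = S$448.15

S$448.15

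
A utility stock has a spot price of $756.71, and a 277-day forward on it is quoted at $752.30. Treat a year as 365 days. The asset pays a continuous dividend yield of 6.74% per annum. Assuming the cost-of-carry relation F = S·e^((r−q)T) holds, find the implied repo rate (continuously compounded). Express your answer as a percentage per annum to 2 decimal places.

5.97%

From F = S·e^((r−q)T): (r − q) = ln(F/S)/T
ln(752.30/756.71) = ln(0.994172) = -0.005845
(r − q) = -0.005845 / (277/365) = -0.007702
r = ln(F/S)/T + q = -0.007702 + 0.0674 = 0.059698
r = 5.97%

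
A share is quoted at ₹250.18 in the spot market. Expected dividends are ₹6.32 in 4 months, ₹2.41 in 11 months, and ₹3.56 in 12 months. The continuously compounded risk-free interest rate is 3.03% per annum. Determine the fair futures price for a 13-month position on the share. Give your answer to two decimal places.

₹246.07

PV(dividends) I = 6.32·e^(−0.0303·4/12) + 2.41·e^(−0.0303·11/12) + 3.56·e^(−0.0303·12/12)
I = 6.2565 + 2.3440 + 3.4537 = 12.0542
F = (S − I)·e^(rT) = (250.18 − 12.0542) · e^(0.0303·13/12)
= 238.1258 · e^0.032825 = 238.1258 × 1.033370 = ₹246.07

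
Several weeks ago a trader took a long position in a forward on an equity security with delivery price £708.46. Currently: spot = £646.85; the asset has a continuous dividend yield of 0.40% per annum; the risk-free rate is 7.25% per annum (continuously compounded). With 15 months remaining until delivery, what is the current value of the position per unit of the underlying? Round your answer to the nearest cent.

-£3.46

Current fair forward for the remaining 15 months: F = S·e^((r − q)·T), (r − q) = 0.0725 − 0.0040 = 0.0685
F = 646.85 · e^(0.0685 × 15/12) = 646.85 × 1.089398 = 704.6771
Value of long forward = (F − K)·e^(−rT) = (704.6771 − 708.46) · e^(−0.0725·15/12)
= -3.7829 × 0.913360 = -3.46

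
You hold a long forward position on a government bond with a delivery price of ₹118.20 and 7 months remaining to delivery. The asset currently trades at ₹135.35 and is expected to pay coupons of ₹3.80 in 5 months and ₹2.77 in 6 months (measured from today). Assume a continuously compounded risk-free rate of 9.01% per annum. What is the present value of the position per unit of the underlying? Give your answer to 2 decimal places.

PV(remaining coupons) I = 3.80·e^(−0.0901·5/12) + 2.77·e^(−0.0901·6/12) = 6.3080
Current forward F = (S − I)·e^(rT) = (135.35 − 6.3080)·e^(0.0901·7/12) = 129.0420 × 1.053964 = 136.0056
Value (long) = (F − K)·e^(−rT) = (136.0056 − 118.20) × 0.948799 = 16.8939
Value = ₹16.89

₹16.89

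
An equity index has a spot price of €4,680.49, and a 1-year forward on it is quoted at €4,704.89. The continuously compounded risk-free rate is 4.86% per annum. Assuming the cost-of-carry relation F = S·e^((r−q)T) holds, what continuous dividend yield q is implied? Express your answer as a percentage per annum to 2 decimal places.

From F = S·e^((r−q)T): (r − q) = ln(F/S)/T
ln(4704.89/4680.49) = ln(1.005213) = 0.005199
(r − q) = 0.005199 / (1) = 0.005199
q = r − ln(F/S)/T = 0.0486 − 0.005199 = 0.043401
q = 4.34%

4.34%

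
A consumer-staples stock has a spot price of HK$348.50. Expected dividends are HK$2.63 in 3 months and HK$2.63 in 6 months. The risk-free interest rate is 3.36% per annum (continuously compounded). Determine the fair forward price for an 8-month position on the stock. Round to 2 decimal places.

PV(dividends) I = 2.63·e^(−0.0336·3/12) + 2.63·e^(−0.0336·6/12)
I = 2.6080 + 2.5862 = 5.1942
F = (S − I)·e^(rT) = (348.50 − 5.1942) · e^(0.0336·8/12)
= 343.3058 · e^0.022400 = 343.3058 × 1.022653 = HK$351.08

HK$351.08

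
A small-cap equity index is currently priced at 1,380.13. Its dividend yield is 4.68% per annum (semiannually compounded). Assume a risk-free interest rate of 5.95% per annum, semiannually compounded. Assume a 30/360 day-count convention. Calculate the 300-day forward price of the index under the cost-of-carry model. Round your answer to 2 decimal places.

1,394.43

F = S · (1+r/2)^(2T) / (1+q/2)^(2T)
= 1380.13 × 1.05007343 / 1.03930342 = 1380.13 × 1.01036272
F = 1,394.43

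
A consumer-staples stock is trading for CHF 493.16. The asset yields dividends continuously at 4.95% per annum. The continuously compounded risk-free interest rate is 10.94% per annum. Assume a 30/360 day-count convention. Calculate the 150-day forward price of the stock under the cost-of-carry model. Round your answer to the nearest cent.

CHF 505.62

F = S·e^((r − q)T) = 493.16 · e^((0.1094 − 0.0495) × 150/360)
= 493.16 · e^0.024958 = 493.16 × 1.025272
F = CHF 505.62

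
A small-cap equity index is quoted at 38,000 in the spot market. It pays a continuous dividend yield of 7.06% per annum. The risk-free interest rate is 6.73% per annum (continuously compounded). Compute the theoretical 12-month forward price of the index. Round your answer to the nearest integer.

37,875

F = S·e^((r − q)T) = 38000 · e^((0.0673 − 0.0706) × 12/12)
= 38000 · e^-0.003300 = 38000 × 0.996705
F = 37,875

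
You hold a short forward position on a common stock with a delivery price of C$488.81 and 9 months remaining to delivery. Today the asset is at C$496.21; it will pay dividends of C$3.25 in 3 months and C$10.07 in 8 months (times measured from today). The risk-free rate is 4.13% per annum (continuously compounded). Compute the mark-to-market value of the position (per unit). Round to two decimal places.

PV(remaining dividends) I = 3.25·e^(−0.0413·3/12) + 10.07·e^(−0.0413·8/12) = 13.0131
Current forward F = (S − I)·e^(rT) = (496.21 − 13.0131)·e^(0.0413·9/12) = 483.1969 × 1.031460 = 498.3983
Value (long) = (F − K)·e^(−rT) = (498.3983 − 488.81) × 0.969500 = 9.2959
Short position value = −(long value) = -C$9.30

-C$9.30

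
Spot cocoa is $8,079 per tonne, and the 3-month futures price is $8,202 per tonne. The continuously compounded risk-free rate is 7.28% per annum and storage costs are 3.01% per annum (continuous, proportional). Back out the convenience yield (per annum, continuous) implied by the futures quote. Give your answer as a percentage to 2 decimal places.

4.25%

F = S·e^((r+u−y)T) ⇒ (r+u−y) = ln(F/S)/T
ln(8202/8079) = 0.015110; /T ⇒ 0.060440
y = r + u − ln(F/S)/T = 0.0728 + 0.0301 − 0.060440 = 0.042460
y = 4.25%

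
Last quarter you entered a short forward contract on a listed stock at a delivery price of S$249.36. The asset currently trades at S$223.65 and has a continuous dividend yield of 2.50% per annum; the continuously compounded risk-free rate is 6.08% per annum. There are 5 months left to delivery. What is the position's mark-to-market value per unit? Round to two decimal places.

S$21.79

Current fair forward for the remaining 5 months: F = S·e^((r − q)·T), (r − q) = 0.0608 − 0.0250 = 0.0358
F = 223.65 · e^(0.0358 × 5/12) = 223.65 × 1.015028 = 227.0110
Value of long forward = (F − K)·e^(−rT) = (227.0110 − 249.36) · e^(−0.0608·5/12)
= -22.3490 × 0.974985 = -21.79
Short position value = −(long value) = S$21.79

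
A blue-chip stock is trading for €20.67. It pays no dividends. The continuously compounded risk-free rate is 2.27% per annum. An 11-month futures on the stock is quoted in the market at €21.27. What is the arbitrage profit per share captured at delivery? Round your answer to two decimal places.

€0.17 per share

Fair futures: F* = S·e^(carry·T), with carry = r = 0.0227
F* = 20.67 · e^(0.0227 × 11/12) = 20.67 · e^0.020808 = 20.67 × 1.021026 = €21.1046
Market €21.27 > fair €21.1046: forward overpriced → cash-and-carry (buy spot, short the forward).
At maturity, profit = |F_mkt − F*| = |21.27 − 21.1046| = €0.17 per share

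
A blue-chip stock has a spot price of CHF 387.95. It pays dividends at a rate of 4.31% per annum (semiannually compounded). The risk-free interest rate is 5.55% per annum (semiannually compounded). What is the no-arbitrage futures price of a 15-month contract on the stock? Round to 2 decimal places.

F = S · (1+r/2)^(2T) / (1+q/2)^(2T)
= 387.95 × 1.070826 / 1.054749 = 387.95 × 1.015242
F = CHF 393.86

CHF 393.86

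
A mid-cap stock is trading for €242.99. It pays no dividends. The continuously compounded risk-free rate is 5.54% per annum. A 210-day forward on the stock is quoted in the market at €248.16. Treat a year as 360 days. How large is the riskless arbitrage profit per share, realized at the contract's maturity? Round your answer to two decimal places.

Fair forward: F* = S·e^(carry·T), with carry = r = 0.0554
F* = 242.99 · e^(0.0554 × 210/360) = 242.99 · e^0.032317 = 242.99 × 1.032845 = €250.9710
Market €248.16 < fair €250.9710: forward underpriced → reverse cash-and-carry (short spot, go long the forward).
At maturity, profit = |F_mkt − F*| = |248.16 − 250.9710| = €2.81 per share

€2.81 per share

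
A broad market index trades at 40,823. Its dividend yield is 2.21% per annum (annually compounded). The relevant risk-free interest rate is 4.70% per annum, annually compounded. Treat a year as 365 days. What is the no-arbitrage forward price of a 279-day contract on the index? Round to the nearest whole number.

41,581

F = S · (1+r)^T / (1+q)^T
= 40823 × 1.035731 / 1.016849 = 40823 × 1.018569
F = 41,581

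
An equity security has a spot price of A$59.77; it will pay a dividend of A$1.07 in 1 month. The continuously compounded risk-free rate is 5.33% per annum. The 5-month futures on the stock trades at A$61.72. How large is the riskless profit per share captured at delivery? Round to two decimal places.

PV(dividends) I = 1.07·e^(−0.0533·1/12) = 1.0653
Fair futures F* = (S − I)·e^(rT) = (59.77 − 1.0653)·e^0.022208 = 58.7047 × 1.022456 = 60.0230
Market A$61.72 > fair 60.0230: forward overpriced → cash-and-carry (borrow at r, buy the stock and collect the dividends, short the forward).
Profit at T = |F_mkt − F*| = |61.72 − 60.0230| = A$1.70 per share

A$1.70 per share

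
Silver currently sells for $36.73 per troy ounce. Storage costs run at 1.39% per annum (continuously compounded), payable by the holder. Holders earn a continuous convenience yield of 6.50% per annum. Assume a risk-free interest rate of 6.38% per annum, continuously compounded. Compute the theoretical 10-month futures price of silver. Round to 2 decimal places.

$37.12 per troy ounce

Net carry = r + u − y = 0.0638 + 0.0139 − 0.0650 = 0.0127
F = S·e^((r+u−y)T) = 36.73 · e^(0.0127 × 10/12) = 36.73 · e^0.010583
= 36.73 × 1.010639 = $37.12 per troy ounce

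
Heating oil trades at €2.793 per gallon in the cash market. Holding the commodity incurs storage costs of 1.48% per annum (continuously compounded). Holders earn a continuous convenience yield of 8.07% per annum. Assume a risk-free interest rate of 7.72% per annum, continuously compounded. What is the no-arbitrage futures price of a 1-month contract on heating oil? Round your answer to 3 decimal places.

€2.796 per gallon

Net carry = r + u − y = 0.0772 + 0.0148 − 0.0807 = 0.0113
F = S·e^((r+u−y)T) = 2.793 · e^(0.0113 × 1/12) = 2.793 · e^0.000942
= 2.793 × 1.000942 = €2.796 per gallon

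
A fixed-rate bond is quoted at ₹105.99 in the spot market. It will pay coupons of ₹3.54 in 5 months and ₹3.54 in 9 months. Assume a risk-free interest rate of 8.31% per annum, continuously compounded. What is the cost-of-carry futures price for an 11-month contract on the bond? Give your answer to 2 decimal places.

PV(coupons) I = 3.54·e^(−0.0831·5/12) + 3.54·e^(−0.0831·9/12)
I = 3.4195 + 3.3261 = 6.7456
F = (S − I)·e^(rT) = (105.99 − 6.7456) · e^(0.0831·11/12)
= 99.2444 · e^0.076175 = 99.2444 × 1.079151 = ₹107.10

₹107.10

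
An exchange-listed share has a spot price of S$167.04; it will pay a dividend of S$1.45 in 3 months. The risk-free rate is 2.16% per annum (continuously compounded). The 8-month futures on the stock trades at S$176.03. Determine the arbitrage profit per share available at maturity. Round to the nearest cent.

S$8.03 per share

PV(dividends) I = 1.45·e^(−0.0216·3/12) = 1.4422
Fair futures F* = (S − I)·e^(rT) = (167.04 − 1.4422)·e^0.014400 = 165.5978 × 1.014504 = 167.9996
Market S$176.03 > fair 167.9996: forward overpriced → cash-and-carry (borrow at r, buy the stock and collect the dividends, short the forward).
Profit at T = |F_mkt − F*| = |176.03 − 167.9996| = S$8.03 per share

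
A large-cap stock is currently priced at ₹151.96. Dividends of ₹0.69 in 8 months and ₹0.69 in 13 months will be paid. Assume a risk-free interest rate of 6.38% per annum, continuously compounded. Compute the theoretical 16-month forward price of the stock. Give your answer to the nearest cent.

PV(dividends) I = 0.69·e^(−0.0638·8/12) + 0.69·e^(−0.0638·13/12)
I = 0.6613 + 0.6439 = 1.3052
F = (S − I)·e^(rT) = (151.96 − 1.3052) · e^(0.0638·16/12)
= 150.6548 · e^0.085067 = 150.6548 × 1.088790 = ₹164.03

₹164.03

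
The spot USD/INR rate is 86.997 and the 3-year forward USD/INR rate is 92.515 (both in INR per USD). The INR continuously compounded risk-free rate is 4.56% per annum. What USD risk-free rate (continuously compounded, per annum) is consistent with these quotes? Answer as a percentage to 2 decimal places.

2.51%

F = S·e^((r_INR − r_USD)T) ⇒ r_USD = r_INR − ln(F/S)/T
ln(92.515/86.997) = 0.061497; /(3) = 0.020499
r_USD = 0.0456 − 0.020499 = 0.025101
r_USD = 2.51%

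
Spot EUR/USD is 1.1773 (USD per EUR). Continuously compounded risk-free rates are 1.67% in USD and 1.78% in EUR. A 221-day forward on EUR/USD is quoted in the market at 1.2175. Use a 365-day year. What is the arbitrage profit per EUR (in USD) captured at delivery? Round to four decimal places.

0.0410 per EUR (in USD)

Fair forward: F* = S·e^(carry·T), with carry = (r_USD − r_EUR) = 0.0167 − 0.0178 = -0.0011
F* = 1.1773 · e^(-0.0011 × 221/365) = 1.1773 · e^-0.000666 = 1.1773 × 0.999334 = 1.1765
Market 1.2175 > fair 1.1765: forward overpriced → cash-and-carry (buy spot, short the forward).
At maturity, profit = |F_mkt − F*| = |1.2175 − 1.1765| = 0.0410 per EUR (in USD)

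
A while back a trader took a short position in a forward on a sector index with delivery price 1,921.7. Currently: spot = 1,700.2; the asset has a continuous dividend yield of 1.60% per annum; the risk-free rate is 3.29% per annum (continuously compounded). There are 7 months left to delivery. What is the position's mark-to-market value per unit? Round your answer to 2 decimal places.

Current fair forward for the remaining 7 months: F = S·e^((r − q)·T), (r − q) = 0.0329 − 0.0160 = 0.0169
F = 1700.2 · e^(0.0169 × 7/12) = 1700.2 × 1.00990709 = 1717.0440
Value of long forward = (F − K)·e^(−rT) = (1717.0440 − 1921.7) · e^(−0.0329·7/12)
= -204.6560 × 0.98099132 = -200.77
Short position value = −(long value) = 200.77

200.77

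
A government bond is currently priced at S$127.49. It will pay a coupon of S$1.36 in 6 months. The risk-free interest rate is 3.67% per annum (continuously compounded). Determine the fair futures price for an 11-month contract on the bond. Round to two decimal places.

S$130.47

PV(coupons) I = 1.36·e^(−0.0367·6/12)
I = 1.3353
F = (S − I)·e^(rT) = (127.49 − 1.3353) · e^(0.0367·11/12)
= 126.1547 · e^0.033642 = 126.1547 × 1.034214 = S$130.47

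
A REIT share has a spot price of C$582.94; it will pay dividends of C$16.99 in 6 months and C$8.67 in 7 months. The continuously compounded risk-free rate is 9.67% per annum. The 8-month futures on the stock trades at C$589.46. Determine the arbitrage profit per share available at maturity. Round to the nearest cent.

C$6.29 per share

PV(dividends) I = 16.99·e^(−0.0967·6/12) + 8.67·e^(−0.0967·7/12) = 24.3826
Fair futures F* = (S − I)·e^(rT) = (582.94 − 24.3826)·e^0.064467 = 558.5574 × 1.066590 = 595.7517
Market C$589.46 < fair 595.7517: forward underpriced → reverse cash-and-carry (short the stock, invest proceeds at r, pay the dividends, go long the forward).
Profit at T = |F_mkt − F*| = |589.46 − 595.7517| = C$6.29 per share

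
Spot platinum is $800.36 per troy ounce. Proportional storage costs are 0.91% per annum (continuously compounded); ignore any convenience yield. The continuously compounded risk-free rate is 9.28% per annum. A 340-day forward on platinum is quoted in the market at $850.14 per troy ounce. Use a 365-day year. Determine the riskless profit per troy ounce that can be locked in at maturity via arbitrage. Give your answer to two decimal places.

Fair forward: F* = S·e^(carry·T), with carry = (r + u) = 0.0928 + 0.0091 = 0.1019
F* = 800.36 · e^(0.1019 × 340/365) = 800.36 · e^0.094921 = 800.36 × 1.099572 = $880.0534
Market $850.14 < fair $880.0534: forward underpriced → reverse cash-and-carry (short spot, go long the forward).
At maturity, profit = |F_mkt − F*| = |850.14 − 880.0534| = $29.91 per troy ounce

$29.91 per troy ounce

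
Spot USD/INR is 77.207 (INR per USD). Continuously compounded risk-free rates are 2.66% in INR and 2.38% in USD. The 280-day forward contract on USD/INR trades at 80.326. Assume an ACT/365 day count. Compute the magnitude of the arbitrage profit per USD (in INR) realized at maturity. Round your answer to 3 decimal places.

2.953 per USD (in INR)

Fair forward: F* = S·e^(carry·T), with carry = (r_INR − r_USD) = 0.0266 − 0.0238 = 0.0028
F* = 77.207 · e^(0.0028 × 280/365) = 77.207 · e^0.002148 = 77.207 × 1.002150 = 77.3730
Market 80.326 > fair 77.3730: forward overpriced → cash-and-carry (buy spot, short the forward).
At maturity, profit = |F_mkt − F*| = |80.326 − 77.3730| = 2.953 per USD (in INR)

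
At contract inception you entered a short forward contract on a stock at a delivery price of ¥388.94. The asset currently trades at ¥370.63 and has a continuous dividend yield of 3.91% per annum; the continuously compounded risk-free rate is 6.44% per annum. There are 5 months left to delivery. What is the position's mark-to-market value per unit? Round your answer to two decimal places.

¥14.00

Current fair forward for the remaining 5 months: F = S·e^((r − q)·T), (r − q) = 0.0644 − 0.0391 = 0.0253
F = 370.63 · e^(0.0253 × 5/12) = 370.63 × 1.010597 = 374.5576
Value of long forward = (F − K)·e^(−rT) = (374.5576 − 388.94) · e^(−0.0644·5/12)
= -14.3824 × 0.973523 = -14.00
Short position value = −(long value) = ¥14.00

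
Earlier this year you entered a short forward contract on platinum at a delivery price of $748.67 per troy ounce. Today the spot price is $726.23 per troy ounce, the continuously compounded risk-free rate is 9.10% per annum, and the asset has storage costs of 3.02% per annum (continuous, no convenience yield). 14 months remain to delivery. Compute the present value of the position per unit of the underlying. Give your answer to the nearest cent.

-$79.01 per troy ounce

Current fair forward for the remaining 14 months: F = S·e^((r + u)·T), (r + u) = 0.0910 + 0.0302 = 0.1212
F = 726.23 · e^(0.1212 × 14/12) = 726.23 × 1.151885 = 836.5334
Value of long forward = (F − K)·e^(−rT) = (836.5334 − 748.67) · e^(−0.0910·14/12)
= 87.8634 × 0.899275 = 79.01
Short position value = −(long value) = -$79.01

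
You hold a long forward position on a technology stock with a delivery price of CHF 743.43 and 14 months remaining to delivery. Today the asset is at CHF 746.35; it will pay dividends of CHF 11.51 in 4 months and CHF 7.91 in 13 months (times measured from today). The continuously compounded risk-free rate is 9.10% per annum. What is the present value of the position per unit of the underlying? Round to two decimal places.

PV(remaining dividends) I = 11.51·e^(−0.0910·4/12) + 7.91·e^(−0.0910·13/12) = 18.3335
Current forward F = (S − I)·e^(rT) = (746.35 − 18.3335)·e^(0.0910·14/12) = 728.0165 × 1.112007 = 809.5594
Value (long) = (F − K)·e^(−rT) = (809.5594 − 743.43) × 0.899275 = 59.4685
Value = CHF 59.47

CHF 59.47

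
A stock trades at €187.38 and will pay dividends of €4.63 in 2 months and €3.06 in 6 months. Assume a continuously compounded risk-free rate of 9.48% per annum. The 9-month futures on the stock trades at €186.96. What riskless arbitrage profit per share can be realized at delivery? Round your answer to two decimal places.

€6.20 per share

PV(dividends) I = 4.63·e^(−0.0948·2/12) + 3.06·e^(−0.0948·6/12) = 7.4758
Fair futures F* = (S − I)·e^(rT) = (187.38 − 7.4758)·e^0.071100 = 179.9042 × 1.073689 = 193.1612
Market €186.96 < fair 193.1612: forward underpriced → reverse cash-and-carry (short the stock, invest proceeds at r, pay the dividends, go long the forward).
Profit at T = |F_mkt − F*| = |186.96 − 193.1612| = €6.20 per share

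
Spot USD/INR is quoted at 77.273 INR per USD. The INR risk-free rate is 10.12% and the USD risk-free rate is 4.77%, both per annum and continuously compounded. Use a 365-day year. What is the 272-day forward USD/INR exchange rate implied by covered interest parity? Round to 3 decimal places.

F = S·e^((r_INR − r_USD)T) = 77.273 · e^((0.1012 − 0.0477) × 272/365)
= 77.273 · e^0.039868 = 77.273 × 1.040673
F = 80.416 INR per USD

80.416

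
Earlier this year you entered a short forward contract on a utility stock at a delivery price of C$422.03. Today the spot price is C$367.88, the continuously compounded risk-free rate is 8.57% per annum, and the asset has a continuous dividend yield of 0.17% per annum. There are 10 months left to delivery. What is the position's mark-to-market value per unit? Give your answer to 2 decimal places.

Current fair forward for the remaining 10 months: F = S·e^((r − q)·T), (r − q) = 0.0857 − 0.0017 = 0.0840
F = 367.88 · e^(0.0840 × 10/12) = 367.88 × 1.072508 = 394.5542
Value of long forward = (F − K)·e^(−rT) = (394.5542 − 422.03) · e^(−0.0857·10/12)
= -27.4758 × 0.931074 = -25.58
Short position value = −(long value) = C$25.58

C$25.58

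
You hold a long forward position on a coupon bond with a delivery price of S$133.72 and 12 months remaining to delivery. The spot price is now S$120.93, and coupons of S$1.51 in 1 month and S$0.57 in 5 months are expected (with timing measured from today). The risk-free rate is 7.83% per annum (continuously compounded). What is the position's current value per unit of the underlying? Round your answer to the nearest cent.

PV(remaining coupons) I = 1.51·e^(−0.0783·1/12) + 0.57·e^(−0.0783·5/12) = 2.0519
Current forward F = (S − I)·e^(rT) = (120.93 − 2.0519)·e^(0.0783·12/12) = 118.8781 × 1.081447 = 128.5604
Value (long) = (F − K)·e^(−rT) = (128.5604 − 133.72) × 0.924687 = -4.7710
Value = -S$4.77

-S$4.77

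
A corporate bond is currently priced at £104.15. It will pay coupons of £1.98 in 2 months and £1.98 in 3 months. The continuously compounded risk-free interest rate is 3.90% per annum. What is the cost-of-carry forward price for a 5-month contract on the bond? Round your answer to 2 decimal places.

PV(coupons) I = 1.98·e^(−0.0390·2/12) + 1.98·e^(−0.0390·3/12)
I = 1.9672 + 1.9608 = 3.9280
F = (S − I)·e^(rT) = (104.15 − 3.9280) · e^(0.0390·5/12)
= 100.2220 · e^0.016250 = 100.2220 × 1.016383 = £101.86

£101.86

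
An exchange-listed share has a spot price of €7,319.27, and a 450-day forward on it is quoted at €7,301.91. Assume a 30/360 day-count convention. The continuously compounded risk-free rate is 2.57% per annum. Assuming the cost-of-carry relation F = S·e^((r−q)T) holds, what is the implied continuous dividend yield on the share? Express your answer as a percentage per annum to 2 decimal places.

From F = S·e^((r−q)T): (r − q) = ln(F/S)/T
ln(7301.91/7319.27) = ln(0.997628) = -0.002375
(r − q) = -0.002375 / (450/360) = -0.001900
q = r − ln(F/S)/T = 0.0257 + 0.001900 = 0.027600
q = 2.76%

2.76%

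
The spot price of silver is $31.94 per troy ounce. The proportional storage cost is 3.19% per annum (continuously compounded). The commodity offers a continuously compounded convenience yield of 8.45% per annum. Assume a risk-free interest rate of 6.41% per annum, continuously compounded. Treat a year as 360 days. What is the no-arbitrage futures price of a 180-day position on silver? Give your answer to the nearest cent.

$32.12 per troy ounce

Net carry = r + u − y = 0.0641 + 0.0319 − 0.0845 = 0.0115
F = S·e^((r+u−y)T) = 31.94 · e^(0.0115 × 180/360) = 31.94 · e^0.005750
= 31.94 × 1.005767 = $32.12 per troy ounce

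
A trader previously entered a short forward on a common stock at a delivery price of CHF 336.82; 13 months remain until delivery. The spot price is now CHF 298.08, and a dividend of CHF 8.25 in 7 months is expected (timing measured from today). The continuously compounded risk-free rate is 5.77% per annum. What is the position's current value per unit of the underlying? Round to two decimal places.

PV(remaining dividends) I = 8.25·e^(−0.0577·7/12) = 7.9769
Current forward F = (S − I)·e^(rT) = (298.08 − 7.9769)·e^(0.0577·13/12) = 290.1031 × 1.064503 = 308.8156
Value (long) = (F − K)·e^(−rT) = (308.8156 − 336.82) × 0.939405 = -26.3075
Short position value = −(long value) = CHF 26.31

CHF 26.31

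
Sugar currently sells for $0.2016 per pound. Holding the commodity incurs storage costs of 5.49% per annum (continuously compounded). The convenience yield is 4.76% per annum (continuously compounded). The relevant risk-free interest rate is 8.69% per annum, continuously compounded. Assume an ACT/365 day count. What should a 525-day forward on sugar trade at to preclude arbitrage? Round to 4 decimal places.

$0.2309 per pound

Net carry = r + u − y = 0.0869 + 0.0549 − 0.0476 = 0.0942
F = S·e^((r+u−y)T) = 0.2016 · e^(0.0942 × 525/365) = 0.2016 · e^0.135493
= 0.2016 × 1.145101 = $0.2309 per pound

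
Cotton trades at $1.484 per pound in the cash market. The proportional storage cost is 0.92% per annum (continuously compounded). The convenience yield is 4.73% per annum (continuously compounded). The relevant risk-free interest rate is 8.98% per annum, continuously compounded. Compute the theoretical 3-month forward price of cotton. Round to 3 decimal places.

$1.503 per pound

Net carry = r + u − y = 0.0898 + 0.0092 − 0.0473 = 0.0517
F = S·e^((r+u−y)T) = 1.484 · e^(0.0517 × 3/12) = 1.484 · e^0.012925
= 1.484 × 1.013009 = $1.503 per pound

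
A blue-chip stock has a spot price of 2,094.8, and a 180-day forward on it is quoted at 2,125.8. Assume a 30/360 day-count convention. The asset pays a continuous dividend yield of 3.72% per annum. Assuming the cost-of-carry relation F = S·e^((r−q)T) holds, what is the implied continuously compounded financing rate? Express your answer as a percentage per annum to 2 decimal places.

6.66%

From F = S·e^((r−q)T): (r − q) = ln(F/S)/T
ln(2125.8/2094.8) = ln(1.014799) = 0.014691
(r − q) = 0.014691 / (180/360) = 0.029382
r = ln(F/S)/T + q = 0.029382 + 0.0372 = 0.066582
r = 6.66%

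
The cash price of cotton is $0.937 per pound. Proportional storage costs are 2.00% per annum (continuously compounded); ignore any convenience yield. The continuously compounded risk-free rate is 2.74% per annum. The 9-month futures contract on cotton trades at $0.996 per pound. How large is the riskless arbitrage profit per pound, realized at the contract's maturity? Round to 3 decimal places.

$0.025 per pound

Fair futures: F* = S·e^(carry·T), with carry = (r + u) = 0.0274 + 0.0200 = 0.0474
F* = 0.937 · e^(0.0474 × 9/12) = 0.937 · e^0.035550 = 0.937 × 1.036189 = $0.9709
Market $0.996 > fair $0.9709: forward overpriced → cash-and-carry (buy spot, short the forward).
At maturity, profit = |F_mkt − F*| = |0.996 − 0.9709| = $0.025 per pound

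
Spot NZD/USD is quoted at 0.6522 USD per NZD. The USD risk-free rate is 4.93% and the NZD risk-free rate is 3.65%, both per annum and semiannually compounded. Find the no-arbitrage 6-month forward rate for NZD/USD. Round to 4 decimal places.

0.6563

By covered interest parity, F = S · (1+r_USD/2)^(2T) / (1+r_NZD/2)^(2T)
= 0.6522 × 1.024650 / 1.018250 = 0.6522 × 1.006285
F = 0.6563 USD per NZD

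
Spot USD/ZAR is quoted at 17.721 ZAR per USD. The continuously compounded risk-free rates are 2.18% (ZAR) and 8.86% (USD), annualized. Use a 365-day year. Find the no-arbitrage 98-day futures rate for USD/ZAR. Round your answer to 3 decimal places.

17.406

F = S·e^((r_ZAR − r_USD)T) = 17.721 · e^((0.0218 − 0.0886) × 98/365)
= 17.721 · e^-0.017935 = 17.721 × 0.982225
F = 17.406 ZAR per USD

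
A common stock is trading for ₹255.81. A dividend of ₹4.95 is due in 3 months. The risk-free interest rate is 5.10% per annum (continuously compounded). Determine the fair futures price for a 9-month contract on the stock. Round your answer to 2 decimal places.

PV(dividends) I = 4.95·e^(−0.0510·3/12)
I = 4.8873
F = (S − I)·e^(rT) = (255.81 − 4.8873) · e^(0.0510·9/12)
= 250.9227 · e^0.038250 = 250.9227 × 1.038991 = ₹260.71

₹260.71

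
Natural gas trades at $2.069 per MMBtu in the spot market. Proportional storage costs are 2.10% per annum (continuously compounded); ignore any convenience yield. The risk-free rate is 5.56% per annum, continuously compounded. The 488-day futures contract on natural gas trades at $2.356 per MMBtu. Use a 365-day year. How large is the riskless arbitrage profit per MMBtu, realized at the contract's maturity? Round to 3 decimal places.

Fair futures: F* = S·e^(carry·T), with carry = (r + u) = 0.0556 + 0.0210 = 0.0766
F* = 2.069 · e^(0.0766 × 488/365) = 2.069 · e^0.102413 = 2.069 × 1.107841 = $2.2921
Market $2.356 > fair $2.2921: forward overpriced → cash-and-carry (buy spot, short the forward).
At maturity, profit = |F_mkt − F*| = |2.356 − 2.2921| = $0.064 per MMBtu

$0.064 per MMBtu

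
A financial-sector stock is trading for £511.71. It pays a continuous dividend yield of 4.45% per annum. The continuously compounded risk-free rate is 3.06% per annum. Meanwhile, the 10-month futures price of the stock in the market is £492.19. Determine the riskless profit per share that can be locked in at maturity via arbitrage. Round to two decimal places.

Fair futures: F* = S·e^(carry·T), with carry = (r − q) = 0.0306 − 0.0445 = -0.0139
F* = 511.71 · e^(-0.0139 × 10/12) = 511.71 · e^-0.011583 = 511.71 × 0.988484 = £505.8171
Market £492.19 < fair £505.8171: forward underpriced → reverse cash-and-carry (short spot, go long the forward).
At maturity, profit = |F_mkt − F*| = |492.19 − 505.8171| = £13.63 per share

£13.63 per share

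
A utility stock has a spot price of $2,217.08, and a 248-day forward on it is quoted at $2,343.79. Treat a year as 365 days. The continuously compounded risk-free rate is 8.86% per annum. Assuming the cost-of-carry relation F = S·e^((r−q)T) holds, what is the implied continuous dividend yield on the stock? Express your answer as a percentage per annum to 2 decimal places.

From F = S·e^((r−q)T): (r − q) = ln(F/S)/T
ln(2343.79/2217.08) = ln(1.057152) = 0.055578
(r − q) = 0.055578 / (248/365) = 0.081798
q = r − ln(F/S)/T = 0.0886 − 0.081798 = 0.006802
q = 0.68%

0.68%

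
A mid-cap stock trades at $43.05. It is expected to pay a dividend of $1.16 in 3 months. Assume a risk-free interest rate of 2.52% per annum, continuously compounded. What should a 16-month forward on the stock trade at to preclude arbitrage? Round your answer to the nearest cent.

$43.33

PV(dividends) I = 1.16·e^(−0.0252·3/12)
I = 1.1527
F = (S − I)·e^(rT) = (43.05 − 1.1527) · e^(0.0252·16/12)
= 41.8973 · e^0.033600 = 41.8973 × 1.034171 = $43.33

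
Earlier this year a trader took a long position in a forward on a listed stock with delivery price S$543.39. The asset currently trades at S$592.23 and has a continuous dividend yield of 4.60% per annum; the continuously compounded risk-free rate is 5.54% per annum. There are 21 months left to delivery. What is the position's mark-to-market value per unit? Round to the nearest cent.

Current fair forward for the remaining 21 months: F = S·e^((r − q)·T), (r − q) = 0.0554 − 0.0460 = 0.0094
F = 592.23 · e^(0.0094 × 21/12) = 592.23 × 1.016586 = 602.0527
Value of long forward = (F − K)·e^(−rT) = (602.0527 − 543.39) · e^(−0.0554·21/12)
= 58.6627 × 0.907601 = 53.24

S$53.24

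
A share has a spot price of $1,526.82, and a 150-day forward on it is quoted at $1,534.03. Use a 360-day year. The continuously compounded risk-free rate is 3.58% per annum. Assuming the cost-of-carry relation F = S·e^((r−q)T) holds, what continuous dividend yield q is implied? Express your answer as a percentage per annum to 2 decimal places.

From F = S·e^((r−q)T): (r − q) = ln(F/S)/T
ln(1534.03/1526.82) = ln(1.004722) = 0.004711
(r − q) = 0.004711 / (150/360) = 0.011306
q = r − ln(F/S)/T = 0.0358 − 0.011306 = 0.024494
q = 2.45%

2.45%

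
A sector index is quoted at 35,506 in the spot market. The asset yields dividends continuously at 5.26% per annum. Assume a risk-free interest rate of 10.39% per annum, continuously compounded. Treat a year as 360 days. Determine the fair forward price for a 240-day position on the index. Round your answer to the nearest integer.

F = S·e^((r − q)T) = 35506 · e^((0.1039 − 0.0526) × 240/360)
= 35506 · e^0.034200 = 35506 × 1.034792
F = 36,741

36,741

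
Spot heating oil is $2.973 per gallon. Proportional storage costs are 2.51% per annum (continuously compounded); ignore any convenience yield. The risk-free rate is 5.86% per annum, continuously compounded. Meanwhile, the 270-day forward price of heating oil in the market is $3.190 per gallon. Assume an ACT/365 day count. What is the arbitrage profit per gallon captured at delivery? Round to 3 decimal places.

$0.027 per gallon

Fair forward: F* = S·e^(carry·T), with carry = (r + u) = 0.0586 + 0.0251 = 0.0837
F* = 2.973 · e^(0.0837 × 270/365) = 2.973 · e^0.061915 = 2.973 × 1.063872 = $3.1629
Market $3.190 > fair $3.1629: forward overpriced → cash-and-carry (buy spot, short the forward).
At maturity, profit = |F_mkt − F*| = |3.190 − 3.1629| = $0.027 per gallon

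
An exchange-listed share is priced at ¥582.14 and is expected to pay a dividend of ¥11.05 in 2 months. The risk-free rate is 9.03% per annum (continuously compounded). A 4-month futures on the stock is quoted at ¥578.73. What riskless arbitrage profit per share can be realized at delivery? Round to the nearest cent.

PV(dividends) I = 11.05·e^(−0.0903·2/12) = 10.8849
Fair futures F* = (S − I)·e^(rT) = (582.14 − 10.8849)·e^0.030100 = 571.2551 × 1.030558 = 588.7115
Market ¥578.73 < fair 588.7115: forward underpriced → reverse cash-and-carry (short the stock, invest proceeds at r, pay the dividends, go long the forward).
Profit at T = |F_mkt − F*| = |578.73 − 588.7115| = ¥9.98 per share

¥9.98 per share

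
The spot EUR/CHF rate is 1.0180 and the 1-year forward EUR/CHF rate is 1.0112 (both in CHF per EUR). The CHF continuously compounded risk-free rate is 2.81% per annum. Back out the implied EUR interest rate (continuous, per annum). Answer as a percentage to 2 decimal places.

F = S·e^((r_CHF − r_EUR)T) ⇒ r_EUR = r_CHF − ln(F/S)/T
ln(1.0112/1.0180) = -0.006702; /(1) = -0.006702
r_EUR = 0.0281 + 0.006702 = 0.034802
r_EUR = 3.48%

3.48%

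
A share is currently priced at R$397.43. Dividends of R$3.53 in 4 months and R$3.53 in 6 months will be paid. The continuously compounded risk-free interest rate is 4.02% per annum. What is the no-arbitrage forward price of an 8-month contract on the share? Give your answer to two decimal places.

PV(dividends) I = 3.53·e^(−0.0402·4/12) + 3.53·e^(−0.0402·6/12)
I = 3.4830 + 3.4598 = 6.9428
F = (S − I)·e^(rT) = (397.43 − 6.9428) · e^(0.0402·8/12)
= 390.4872 · e^0.026800 = 390.4872 × 1.027162 = R$401.09

R$401.09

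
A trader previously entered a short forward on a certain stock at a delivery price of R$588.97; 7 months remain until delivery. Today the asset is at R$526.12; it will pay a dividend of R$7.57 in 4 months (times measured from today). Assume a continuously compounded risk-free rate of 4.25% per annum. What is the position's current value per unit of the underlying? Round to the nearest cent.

R$55.89

PV(remaining dividends) I = 7.57·e^(−0.0425·4/12) = 7.4635
Current forward F = (S − I)·e^(rT) = (526.12 − 7.4635)·e^(0.0425·7/12) = 518.6565 × 1.025102 = 531.6758
Value (long) = (F − K)·e^(−rT) = (531.6758 − 588.97) × 0.975513 = -55.8912
Short position value = −(long value) = R$55.89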